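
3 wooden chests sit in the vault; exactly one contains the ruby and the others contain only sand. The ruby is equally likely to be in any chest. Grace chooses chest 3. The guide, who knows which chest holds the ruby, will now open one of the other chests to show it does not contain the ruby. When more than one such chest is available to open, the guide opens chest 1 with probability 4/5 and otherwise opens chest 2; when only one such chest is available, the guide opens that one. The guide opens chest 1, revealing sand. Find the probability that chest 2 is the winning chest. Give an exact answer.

Condition on the true location of the ruby.
If it is in chest 1 (prior 1/3): the guide opened chest 1, so this case is ruled out; weight (1/3)·0 = 0.
If it is in chest 2 (prior 1/3): only chest 1 is available, probability 1; weight (1/3)·1 = 1/3.
If it is in chest 3 (prior 1/3): chest 1 is available, opened with probability 4/5; weight (1/3)·(4/5) = 4/15.
The weights sum to 3/5.
So P(the ruby in chest 2 | the guide opened chest 1) = (1/3) / (3/5) = 5/9.

5/9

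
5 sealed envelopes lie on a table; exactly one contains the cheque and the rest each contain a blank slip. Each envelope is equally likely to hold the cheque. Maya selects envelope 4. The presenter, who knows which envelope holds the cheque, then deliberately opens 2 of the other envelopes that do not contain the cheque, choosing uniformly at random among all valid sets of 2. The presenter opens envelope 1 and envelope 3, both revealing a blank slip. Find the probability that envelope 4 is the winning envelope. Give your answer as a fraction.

1/5

Condition on the true location of the cheque.
If it is in either of envelopes 1 and 3 (prior 1/5 each): that envelope was opened and seen not to hold the prize — ruled out; weight (1/5)·0 = 0 each.
If it is in either of envelopes 2 and 5 (prior 1/5 each): the presenter has 3 equally likely choices, so probability 1/3; weight (1/5)·(1/3) = 1/15 each.
If it is in envelope 4 (prior 1/5): the presenter has 6 equally likely choices, so probability 1/6; weight (1/5)·(1/6) = 1/30.
The weights sum to 1/6.
So P(the cheque in envelope 4 | the presenter opened envelope 1 and envelope 3) = (1/30) / (1/6) = 1/5.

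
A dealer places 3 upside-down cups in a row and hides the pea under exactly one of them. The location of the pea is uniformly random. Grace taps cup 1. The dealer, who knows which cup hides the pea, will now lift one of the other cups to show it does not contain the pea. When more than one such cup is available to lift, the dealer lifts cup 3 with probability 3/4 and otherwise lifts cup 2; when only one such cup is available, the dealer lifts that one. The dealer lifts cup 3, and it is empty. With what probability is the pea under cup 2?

Condition on the true location of the pea.
If it is under cup 1 (prior 1/3): cup 3 is available, opened with probability 3/4; weight (1/3)·(3/4) = 1/4.
If it is under cup 2 (prior 1/3): only cup 3 is available, probability 1; weight (1/3)·1 = 1/3.
If it is under cup 3 (prior 1/3): the dealer opened cup 3, so this case is ruled out; weight (1/3)·0 = 0.
The weights sum to 7/12.
So P(the pea under cup 2 | the dealer opened cup 3) = (1/3) / (7/12) = 4/7.

4/7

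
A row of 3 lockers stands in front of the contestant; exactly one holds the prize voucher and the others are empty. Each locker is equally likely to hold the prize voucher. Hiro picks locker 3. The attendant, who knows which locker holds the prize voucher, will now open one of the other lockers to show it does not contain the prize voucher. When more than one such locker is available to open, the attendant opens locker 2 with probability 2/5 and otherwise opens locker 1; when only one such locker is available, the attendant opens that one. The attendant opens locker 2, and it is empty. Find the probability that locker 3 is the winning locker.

Condition on the true location of the prize voucher.
If it is in locker 1 (prior 1/3): only locker 2 is available, probability 1; weight (1/3)·1 = 1/3.
If it is in locker 2 (prior 1/3): the attendant opened locker 2, so this case is ruled out; weight (1/3)·0 = 0.
If it is in locker 3 (prior 1/3): locker 2 is available, opened with probability 2/5; weight (1/3)·(2/5) = 2/15.
The weights sum to 7/15.
So P(the prize voucher in locker 3 | the attendant opened locker 2) = (2/15) / (7/15) = 2/7.

2/7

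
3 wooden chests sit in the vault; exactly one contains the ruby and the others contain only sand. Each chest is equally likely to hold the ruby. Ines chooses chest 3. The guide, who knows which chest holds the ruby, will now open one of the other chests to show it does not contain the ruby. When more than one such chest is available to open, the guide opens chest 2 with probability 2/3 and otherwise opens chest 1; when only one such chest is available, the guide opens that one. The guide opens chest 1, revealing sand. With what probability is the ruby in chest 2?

Apply Bayes' rule, conditioning on where the ruby actually is.
If it is in chest 1 (prior 1/3): the guide opened chest 1, so this case is ruled out; weight (1/3)·0 = 0.
If it is in chest 2 (prior 1/3): only chest 1 is available, probability 1; weight (1/3)·1 = 1/3.
If it is in chest 3 (prior 1/3): chest 2 is available but not opened, probability 1/3; weight (1/3)·(1/3) = 1/9.
The weights sum to 4/9.
So P(the ruby in chest 2 | the guide opened chest 1) = (1/3) / (4/9) = 3/4.

3/4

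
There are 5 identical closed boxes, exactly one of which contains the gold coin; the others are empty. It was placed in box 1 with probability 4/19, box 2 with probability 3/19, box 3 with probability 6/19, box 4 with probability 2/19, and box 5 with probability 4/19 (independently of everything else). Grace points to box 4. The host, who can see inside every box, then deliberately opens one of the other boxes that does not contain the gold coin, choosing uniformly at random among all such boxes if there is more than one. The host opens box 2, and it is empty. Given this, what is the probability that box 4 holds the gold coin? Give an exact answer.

3/31

Consider each possible location of the gold coin in turn.
If it is in either of boxes 1 and 5 (prior 4/19 each): the host has 3 equally likely choices, so probability 1/3; weight (4/19)·(1/3) = 4/57 each.
If it is in box 2 (prior 3/19): the host opened box 2, so this case is ruled out; weight (3/19)·0 = 0.
If it is in box 3 (prior 6/19): the host has 3 equally likely choices, so probability 1/3; weight (6/19)·(1/3) = 2/19.
If it is in box 4 (prior 2/19): the host has 4 equally likely choices, so probability 1/4; weight (2/19)·(1/4) = 1/38.
The weights sum to 31/114.
So P(the gold coin in box 4 | the host opened box 2) = (1/38) / (31/114) = 3/31.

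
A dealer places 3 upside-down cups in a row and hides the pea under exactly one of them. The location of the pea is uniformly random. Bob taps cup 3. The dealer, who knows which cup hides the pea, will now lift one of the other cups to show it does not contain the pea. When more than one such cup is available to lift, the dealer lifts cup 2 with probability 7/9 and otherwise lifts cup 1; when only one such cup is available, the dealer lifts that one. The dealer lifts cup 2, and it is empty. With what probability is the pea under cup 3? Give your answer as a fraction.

7/16

Condition on the true location of the pea.
If it is under cup 1 (prior 1/3): only cup 2 is available, probability 1; weight (1/3)·1 = 1/3.
If it is under cup 2 (prior 1/3): the dealer opened cup 2, so this case is ruled out; weight (1/3)·0 = 0.
If it is under cup 3 (prior 1/3): cup 2 is available, opened with probability 7/9; weight (1/3)·(7/9) = 7/27.
The weights sum to 16/27.
So P(the pea under cup 3 | the dealer opened cup 2) = (7/27) / (16/27) = 7/16.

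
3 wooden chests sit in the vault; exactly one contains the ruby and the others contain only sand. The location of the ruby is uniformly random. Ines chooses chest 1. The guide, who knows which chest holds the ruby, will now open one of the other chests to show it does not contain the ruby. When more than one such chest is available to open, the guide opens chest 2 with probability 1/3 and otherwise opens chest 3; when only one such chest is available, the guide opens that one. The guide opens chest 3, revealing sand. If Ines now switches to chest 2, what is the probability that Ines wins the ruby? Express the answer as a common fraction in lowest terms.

Apply Bayes' rule, conditioning on where the ruby actually is.
If it is in chest 1 (prior 1/3): chest 2 is available but not opened, probability 2/3; weight (1/3)·(2/3) = 2/9.
If it is in chest 2 (prior 1/3): only chest 3 is available, probability 1; weight (1/3)·1 = 1/3.
If it is in chest 3 (prior 1/3): the guide opened chest 3, so this case is ruled out; weight (1/3)·0 = 0.
The weights sum to 5/9.
So P(the ruby in chest 2 | the guide opened chest 3) = (1/3) / (5/9) = 3/5.

3/5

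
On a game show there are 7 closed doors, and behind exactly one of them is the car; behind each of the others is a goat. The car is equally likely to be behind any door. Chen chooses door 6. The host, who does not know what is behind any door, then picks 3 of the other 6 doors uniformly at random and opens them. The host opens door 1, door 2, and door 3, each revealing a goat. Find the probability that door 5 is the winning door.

Because the host chose which doors to open without knowing where the car is, the choice is independent of the prize location. Learning that none of the 3 opened doors holds the car simply rules out those 3 locations and leaves the remaining 4 doors still equally likely by symmetry.
So P(the car behind door 5) = 1/4.

1/4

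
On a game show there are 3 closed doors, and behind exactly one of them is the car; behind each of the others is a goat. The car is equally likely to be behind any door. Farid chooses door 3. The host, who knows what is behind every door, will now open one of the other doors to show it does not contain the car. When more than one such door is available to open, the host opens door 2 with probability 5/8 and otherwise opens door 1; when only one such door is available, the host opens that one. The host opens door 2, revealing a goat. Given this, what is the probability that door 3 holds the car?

5/13

Condition on the true location of the car.
If it is behind door 1 (prior 1/3): only door 2 is available, probability 1; weight (1/3)·1 = 1/3.
If it is behind door 2 (prior 1/3): the host opened door 2, so this case is ruled out; weight (1/3)·0 = 0.
If it is behind door 3 (prior 1/3): door 2 is available, opened with probability 5/8; weight (1/3)·(5/8) = 5/24.
The weights sum to 13/24.
So P(the car behind door 3 | the host opened door 2) = (5/24) / (13/24) = 5/13.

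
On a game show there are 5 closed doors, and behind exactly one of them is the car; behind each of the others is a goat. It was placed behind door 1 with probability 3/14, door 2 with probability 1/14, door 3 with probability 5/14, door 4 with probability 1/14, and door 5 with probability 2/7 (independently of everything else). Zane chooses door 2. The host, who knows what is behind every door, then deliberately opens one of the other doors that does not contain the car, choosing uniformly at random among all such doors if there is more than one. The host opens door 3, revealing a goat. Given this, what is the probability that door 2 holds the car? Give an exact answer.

Condition on the true location of the car.
If it is behind door 1 (prior 3/14): the host has 3 equally likely choices, so probability 1/3; weight (3/14)·(1/3) = 1/14.
If it is behind door 2 (prior 1/14): the host has 4 equally likely choices, so probability 1/4; weight (1/14)·(1/4) = 1/56.
If it is behind door 3 (prior 5/14): the host opened door 3, so this case is ruled out; weight (5/14)·0 = 0.
If it is behind door 4 (prior 1/14): the host has 3 equally likely choices, so probability 1/3; weight (1/14)·(1/3) = 1/42.
If it is behind door 5 (prior 2/7): the host has 3 equally likely choices, so probability 1/3; weight (2/7)·(1/3) = 2/21.
The weights sum to 5/24.
So P(the car behind door 2 | the host opened door 3) = (1/56) / (5/24) = 3/35.

3/35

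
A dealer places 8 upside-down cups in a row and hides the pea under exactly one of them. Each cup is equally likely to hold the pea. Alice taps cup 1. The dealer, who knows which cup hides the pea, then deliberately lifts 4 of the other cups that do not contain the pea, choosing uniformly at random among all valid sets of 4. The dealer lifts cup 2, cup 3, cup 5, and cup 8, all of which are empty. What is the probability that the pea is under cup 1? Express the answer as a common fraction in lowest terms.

Consider each possible location of the pea in turn.
If it is under cup 1 (prior 1/8): the dealer has 35 equally likely choices, so probability 1/35; weight (1/8)·(1/35) = 1/280.
If it is under any of cups 2, 3, 5, and 8 (prior 1/8 each): that cup was opened and seen not to hold the prize — ruled out; weight (1/8)·0 = 0 each.
If it is under any of cups 4, 6, and 7 (prior 1/8 each): the dealer has 15 equally likely choices, so probability 1/15; weight (1/8)·(1/15) = 1/120 each.
The weights sum to 1/35.
So P(the pea under cup 1 | the dealer opened cup 2, cup 3, cup 5, and cup 8) = (1/280) / (1/35) = 1/8.

1/8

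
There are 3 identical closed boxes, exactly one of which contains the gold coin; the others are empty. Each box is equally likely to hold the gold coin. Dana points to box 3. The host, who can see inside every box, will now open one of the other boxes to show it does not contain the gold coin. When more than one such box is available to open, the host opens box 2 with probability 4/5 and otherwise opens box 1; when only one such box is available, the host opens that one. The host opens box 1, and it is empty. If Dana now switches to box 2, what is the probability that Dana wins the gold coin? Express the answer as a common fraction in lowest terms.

5/6

Condition on the true location of the gold coin.
If it is in box 1 (prior 1/3): the host opened box 1, so this case is ruled out; weight (1/3)·0 = 0.
If it is in box 2 (prior 1/3): only box 1 is available, probability 1; weight (1/3)·1 = 1/3.
If it is in box 3 (prior 1/3): box 2 is available but not opened, probability 1/5; weight (1/3)·(1/5) = 1/15.
The weights sum to 2/5.
So P(the gold coin in box 2 | the host opened box 1) = (1/3) / (2/5) = 5/6.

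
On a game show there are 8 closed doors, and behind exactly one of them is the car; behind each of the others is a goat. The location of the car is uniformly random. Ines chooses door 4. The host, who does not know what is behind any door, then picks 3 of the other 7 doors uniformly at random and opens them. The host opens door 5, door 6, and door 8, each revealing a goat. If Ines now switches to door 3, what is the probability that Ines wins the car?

1/5

Because the host chose which doors to open without knowing where the car is, the choice is independent of the prize location. Learning that none of the 3 opened doors holds the car simply rules out those 3 locations and leaves the remaining 5 doors still equally likely by symmetry.
So P(the car behind door 3) = 1/5.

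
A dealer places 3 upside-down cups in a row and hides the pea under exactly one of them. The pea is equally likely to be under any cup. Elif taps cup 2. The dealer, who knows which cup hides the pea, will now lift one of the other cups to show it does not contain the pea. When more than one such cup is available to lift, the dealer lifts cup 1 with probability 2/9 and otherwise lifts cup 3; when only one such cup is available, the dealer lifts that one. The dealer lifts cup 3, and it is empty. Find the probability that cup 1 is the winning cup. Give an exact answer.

Apply Bayes' rule, conditioning on where the pea actually is.
If it is under cup 1 (prior 1/3): only cup 3 is available, probability 1; weight (1/3)·1 = 1/3.
If it is under cup 2 (prior 1/3): cup 1 is available but not opened, probability 7/9; weight (1/3)·(7/9) = 7/27.
If it is under cup 3 (prior 1/3): the dealer opened cup 3, so this case is ruled out; weight (1/3)·0 = 0.
The weights sum to 16/27.
So P(the pea under cup 1 | the dealer opened cup 3) = (1/3) / (16/27) = 9/16.

9/16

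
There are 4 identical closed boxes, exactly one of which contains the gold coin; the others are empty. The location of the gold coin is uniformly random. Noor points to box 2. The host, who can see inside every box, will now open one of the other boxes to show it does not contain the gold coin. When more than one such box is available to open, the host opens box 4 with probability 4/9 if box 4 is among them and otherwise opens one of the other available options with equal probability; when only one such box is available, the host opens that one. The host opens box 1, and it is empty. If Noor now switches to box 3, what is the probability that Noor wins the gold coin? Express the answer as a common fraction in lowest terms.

Condition on the true location of the gold coin.
If it is in box 1 (prior 1/4): the host opened box 1, so this case is ruled out; weight (1/4)·0 = 0.
If it is in box 2 (prior 1/4): box 4 is available but not opened; box 1 gets probability (1 − 4/9)/2 = 5/18; weight (1/4)·(5/18) = 5/72.
If it is in box 3 (prior 1/4): box 4 is available but not opened, probability 5/9; weight (1/4)·(5/9) = 5/36.
If it is in box 4 (prior 1/4): box 4 holds the prize so is unavailable; the host chooses uniformly among the 2 others, probability 1/2; weight (1/4)·(1/2) = 1/8.
The weights sum to 1/3.
So P(the gold coin in box 3 | the host opened box 1) = (5/36) / (1/3) = 5/12.

5/12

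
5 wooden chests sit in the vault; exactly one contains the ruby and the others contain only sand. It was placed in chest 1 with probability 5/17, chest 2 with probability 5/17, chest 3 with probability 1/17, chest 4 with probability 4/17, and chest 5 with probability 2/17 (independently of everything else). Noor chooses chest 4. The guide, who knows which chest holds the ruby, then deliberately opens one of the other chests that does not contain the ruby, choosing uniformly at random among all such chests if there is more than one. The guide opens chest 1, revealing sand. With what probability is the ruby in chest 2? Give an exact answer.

5/11

Condition on the true location of the ruby.
If it is in chest 1 (prior 5/17): the guide opened chest 1, so this case is ruled out; weight (5/17)·0 = 0.
If it is in chest 2 (prior 5/17): the guide has 3 equally likely choices, so probability 1/3; weight (5/17)·(1/3) = 5/51.
If it is in chest 3 (prior 1/17): the guide has 3 equally likely choices, so probability 1/3; weight (1/17)·(1/3) = 1/51.
If it is in chest 4 (prior 4/17): the guide has 4 equally likely choices, so probability 1/4; weight (4/17)·(1/4) = 1/17.
If it is in chest 5 (prior 2/17): the guide has 3 equally likely choices, so probability 1/3; weight (2/17)·(1/3) = 2/51.
The weights sum to 11/51.
So P(the ruby in chest 2 | the guide opened chest 1) = (5/51) / (11/51) = 5/11.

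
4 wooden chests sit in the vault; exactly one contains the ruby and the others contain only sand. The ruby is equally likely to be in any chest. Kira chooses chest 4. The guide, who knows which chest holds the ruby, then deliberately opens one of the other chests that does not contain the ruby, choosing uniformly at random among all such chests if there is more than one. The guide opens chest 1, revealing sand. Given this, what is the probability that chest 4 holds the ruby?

1/4

Condition on the true location of the ruby.
If it is in chest 1 (prior 1/4): the guide opened chest 1, so this case is ruled out; weight (1/4)·0 = 0.
If it is in either of chests 2 and 3 (prior 1/4 each): the guide has 2 equally likely choices, so probability 1/2; weight (1/4)·(1/2) = 1/8 each.
If it is in chest 4 (prior 1/4): the guide has 3 equally likely choices, so probability 1/3; weight (1/4)·(1/3) = 1/12.
The weights sum to 1/3.
So P(the ruby in chest 4 | the guide opened chest 1) = (1/12) / (1/3) = 1/4.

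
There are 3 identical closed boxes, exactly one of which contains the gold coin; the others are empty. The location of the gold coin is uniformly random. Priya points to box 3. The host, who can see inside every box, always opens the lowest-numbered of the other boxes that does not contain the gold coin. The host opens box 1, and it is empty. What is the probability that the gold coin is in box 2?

Consider each possible location of the gold coin in turn.
If it is in box 1 (prior 1/3): the host opened box 1, so this case is ruled out; weight (1/3)·0 = 0.
If it is in either of boxes 2 and 3 (prior 1/3 each): box 1 is the lowest-numbered option available, probability 1; weight (1/3)·1 = 1/3 each.
The weights sum to 2/3.
So P(the gold coin in box 2 | the host opened box 1) = (1/3) / (2/3) = 1/2.

1/2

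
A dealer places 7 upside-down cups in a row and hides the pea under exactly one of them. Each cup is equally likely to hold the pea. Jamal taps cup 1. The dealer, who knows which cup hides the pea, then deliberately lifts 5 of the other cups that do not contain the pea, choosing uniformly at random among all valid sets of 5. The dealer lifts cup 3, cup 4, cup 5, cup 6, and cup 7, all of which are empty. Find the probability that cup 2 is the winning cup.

Condition on the true location of the pea.
If it is under cup 1 (prior 1/7): the dealer has 6 equally likely choices, so probability 1/6; weight (1/7)·(1/6) = 1/42.
If it is under cup 2 (prior 1/7): the dealer has no choice, probability 1; weight (1/7)·1 = 1/7.
If it is under any of cups 3, 4, 5, 6, and 7 (prior 1/7 each): that cup was opened and seen not to hold the prize — ruled out; weight (1/7)·0 = 0 each.
The weights sum to 1/6.
So P(the pea under cup 2 | the dealer opened cup 3, cup 4, cup 5, cup 6, and cup 7) = (1/7) / (1/6) = 6/7.

6/7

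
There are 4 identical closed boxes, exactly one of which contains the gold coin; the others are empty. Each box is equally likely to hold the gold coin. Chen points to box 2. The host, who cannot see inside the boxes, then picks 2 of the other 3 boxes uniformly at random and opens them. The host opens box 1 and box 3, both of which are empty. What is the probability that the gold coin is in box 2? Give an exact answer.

Because the host chose which boxes to open without knowing where the gold coin is, the choice is independent of the prize location. Learning that none of the 2 opened boxes holds the gold coin simply rules out those 2 locations and leaves the remaining 2 boxes still equally likely by symmetry.
So P(the gold coin in box 2) = 1/2.

1/2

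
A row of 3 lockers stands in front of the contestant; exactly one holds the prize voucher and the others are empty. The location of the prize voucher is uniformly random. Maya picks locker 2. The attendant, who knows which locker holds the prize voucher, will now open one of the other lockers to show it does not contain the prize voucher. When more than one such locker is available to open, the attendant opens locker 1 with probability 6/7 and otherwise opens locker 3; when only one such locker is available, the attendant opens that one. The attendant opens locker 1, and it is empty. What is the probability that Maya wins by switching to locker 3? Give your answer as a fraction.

7/13

Apply Bayes' rule, conditioning on where the prize voucher actually is.
If it is in locker 1 (prior 1/3): the attendant opened locker 1, so this case is ruled out; weight (1/3)·0 = 0.
If it is in locker 2 (prior 1/3): locker 1 is available, opened with probability 6/7; weight (1/3)·(6/7) = 2/7.
If it is in locker 3 (prior 1/3): only locker 1 is available, probability 1; weight (1/3)·1 = 1/3.
The weights sum to 13/21.
So P(the prize voucher in locker 3 | the attendant opened locker 1) = (1/3) / (13/21) = 7/13.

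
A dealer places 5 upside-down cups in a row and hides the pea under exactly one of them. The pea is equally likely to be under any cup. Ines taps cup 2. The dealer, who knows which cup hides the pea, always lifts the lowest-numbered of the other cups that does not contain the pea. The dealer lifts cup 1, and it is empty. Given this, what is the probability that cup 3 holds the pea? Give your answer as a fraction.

1/4

Apply Bayes' rule, conditioning on where the pea actually is.
If it is under cup 1 (prior 1/5): the dealer opened cup 1, so this case is ruled out; weight (1/5)·0 = 0.
If it is under any of cups 2, 3, 4, and 5 (prior 1/5 each): cup 1 is the lowest-numbered option available, probability 1; weight (1/5)·1 = 1/5 each.
The weights sum to 4/5.
So P(the pea under cup 3 | the dealer opened cup 1) = (1/5) / (4/5) = 1/4.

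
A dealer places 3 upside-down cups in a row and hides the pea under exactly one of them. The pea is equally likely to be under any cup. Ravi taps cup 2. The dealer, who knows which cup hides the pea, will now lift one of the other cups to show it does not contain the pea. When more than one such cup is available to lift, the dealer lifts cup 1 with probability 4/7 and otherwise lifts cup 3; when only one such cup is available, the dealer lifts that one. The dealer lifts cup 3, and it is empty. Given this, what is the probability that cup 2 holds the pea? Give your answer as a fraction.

Apply Bayes' rule, conditioning on where the pea actually is.
If it is under cup 1 (prior 1/3): only cup 3 is available, probability 1; weight (1/3)·1 = 1/3.
If it is under cup 2 (prior 1/3): cup 1 is available but not opened, probability 3/7; weight (1/3)·(3/7) = 1/7.
If it is under cup 3 (prior 1/3): the dealer opened cup 3, so this case is ruled out; weight (1/3)·0 = 0.
The weights sum to 10/21.
So P(the pea under cup 2 | the dealer opened cup 3) = (1/7) / (10/21) = 3/10.

3/10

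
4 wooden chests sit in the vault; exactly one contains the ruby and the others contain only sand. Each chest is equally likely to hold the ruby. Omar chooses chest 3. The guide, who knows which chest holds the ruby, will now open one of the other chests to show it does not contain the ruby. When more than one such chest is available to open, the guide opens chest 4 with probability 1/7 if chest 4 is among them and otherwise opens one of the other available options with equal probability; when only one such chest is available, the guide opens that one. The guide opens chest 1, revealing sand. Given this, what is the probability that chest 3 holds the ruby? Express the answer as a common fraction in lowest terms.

Apply Bayes' rule, conditioning on where the ruby actually is.
If it is in chest 1 (prior 1/4): the guide opened chest 1, so this case is ruled out; weight (1/4)·0 = 0.
If it is in chest 2 (prior 1/4): chest 4 is available but not opened, probability 6/7; weight (1/4)·(6/7) = 3/14.
If it is in chest 3 (prior 1/4): chest 4 is available but not opened; chest 1 gets probability (1 − 1/7)/2 = 3/7; weight (1/4)·(3/7) = 3/28.
If it is in chest 4 (prior 1/4): chest 4 holds the prize so is unavailable; the guide chooses uniformly among the 2 others, probability 1/2; weight (1/4)·(1/2) = 1/8.
The weights sum to 25/56.
So P(the ruby in chest 3 | the guide opened chest 1) = (3/28) / (25/56) = 6/25.

6/25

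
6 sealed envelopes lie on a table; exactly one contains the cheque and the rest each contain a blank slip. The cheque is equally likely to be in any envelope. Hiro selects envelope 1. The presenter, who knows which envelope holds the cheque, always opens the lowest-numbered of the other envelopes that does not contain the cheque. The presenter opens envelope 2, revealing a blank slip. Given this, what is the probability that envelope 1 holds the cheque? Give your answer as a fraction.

1/5

Consider each possible location of the cheque in turn.
If it is in any of envelopes 1, 3, 4, 5, and 6 (prior 1/6 each): envelope 2 is the lowest-numbered option available, probability 1; weight (1/6)·1 = 1/6 each.
If it is in envelope 2 (prior 1/6): the presenter opened envelope 2, so this case is ruled out; weight (1/6)·0 = 0.
The weights sum to 5/6.
So P(the cheque in envelope 1 | the presenter opened envelope 2) = (1/6) / (5/6) = 1/5.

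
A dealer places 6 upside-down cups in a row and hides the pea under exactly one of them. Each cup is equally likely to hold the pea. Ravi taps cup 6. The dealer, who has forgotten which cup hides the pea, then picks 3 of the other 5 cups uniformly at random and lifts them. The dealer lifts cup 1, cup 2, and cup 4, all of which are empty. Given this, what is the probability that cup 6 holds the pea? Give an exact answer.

1/3

Condition on the true location of the pea.
If it is under any of cups 1, 2, and 4 (prior 1/6 each): that cup was opened and seen not to hold the prize — ruled out; weight (1/6)·0 = 0 each.
If it is under any of cups 3, 5, and 6 (prior 1/6 each): the dealer picks exactly this set with probability 1/10 regardless, and none is the prize; weight (1/6)·(1/10) = 1/60 each.
The weights sum to 1/20.
So P(the pea under cup 6 | the dealer opened cup 1, cup 2, and cup 4) = (1/60) / (1/20) = 1/3.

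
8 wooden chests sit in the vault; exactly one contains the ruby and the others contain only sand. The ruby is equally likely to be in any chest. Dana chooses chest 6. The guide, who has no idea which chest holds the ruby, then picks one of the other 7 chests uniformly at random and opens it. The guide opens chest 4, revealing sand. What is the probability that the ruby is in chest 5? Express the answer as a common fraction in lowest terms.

Condition on the true location of the ruby.
If it is in any of chests 1, 2, 3, 5, 6, 7, and 8 (prior 1/8 each): the guide picks chest 4 with probability 1/7 regardless, and it is not the prize; weight (1/8)·(1/7) = 1/56 each.
If it is in chest 4 (prior 1/8): the guide opened chest 4, so this case is ruled out; weight (1/8)·0 = 0.
The weights sum to 1/8.
So P(the ruby in chest 5 | the guide opened chest 4) = (1/56) / (1/8) = 1/7.

1/7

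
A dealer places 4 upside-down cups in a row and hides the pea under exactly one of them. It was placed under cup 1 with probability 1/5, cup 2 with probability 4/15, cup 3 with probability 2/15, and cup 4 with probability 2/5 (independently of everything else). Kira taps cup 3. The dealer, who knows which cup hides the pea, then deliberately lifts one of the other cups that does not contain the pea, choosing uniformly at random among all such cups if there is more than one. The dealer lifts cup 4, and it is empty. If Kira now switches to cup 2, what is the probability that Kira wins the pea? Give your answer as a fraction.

Condition on the true location of the pea.
If it is under cup 1 (prior 1/5): the dealer has 2 equally likely choices, so probability 1/2; weight (1/5)·(1/2) = 1/10.
If it is under cup 2 (prior 4/15): the dealer has 2 equally likely choices, so probability 1/2; weight (4/15)·(1/2) = 2/15.
If it is under cup 3 (prior 2/15): the dealer has 3 equally likely choices, so probability 1/3; weight (2/15)·(1/3) = 2/45.
If it is under cup 4 (prior 2/5): the dealer opened cup 4, so this case is ruled out; weight (2/5)·0 = 0.
The weights sum to 5/18.
So P(the pea under cup 2 | the dealer opened cup 4) = (2/15) / (5/18) = 12/25.

12/25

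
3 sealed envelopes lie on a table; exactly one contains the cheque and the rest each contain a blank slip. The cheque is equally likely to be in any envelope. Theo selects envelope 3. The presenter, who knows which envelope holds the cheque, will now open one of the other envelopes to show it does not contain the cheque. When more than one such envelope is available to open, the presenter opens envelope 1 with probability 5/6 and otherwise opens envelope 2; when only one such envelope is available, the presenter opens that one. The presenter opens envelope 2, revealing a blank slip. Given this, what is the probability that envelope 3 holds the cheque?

Apply Bayes' rule, conditioning on where the cheque actually is.
If it is in envelope 1 (prior 1/3): only envelope 2 is available, probability 1; weight (1/3)·1 = 1/3.
If it is in envelope 2 (prior 1/3): the presenter opened envelope 2, so this case is ruled out; weight (1/3)·0 = 0.
If it is in envelope 3 (prior 1/3): envelope 1 is available but not opened, probability 1/6; weight (1/3)·(1/6) = 1/18.
The weights sum to 7/18.
So P(the cheque in envelope 3 | the presenter opened envelope 2) = (1/18) / (7/18) = 1/7.

1/7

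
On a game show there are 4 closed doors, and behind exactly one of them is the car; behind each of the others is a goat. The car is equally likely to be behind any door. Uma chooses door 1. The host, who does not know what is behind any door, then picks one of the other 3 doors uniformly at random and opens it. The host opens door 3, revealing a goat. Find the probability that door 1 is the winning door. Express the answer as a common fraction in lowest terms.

Condition on the true location of the car.
If it is behind any of doors 1, 2, and 4 (prior 1/4 each): the host picks door 3 with probability 1/3 regardless, and it is not the prize; weight (1/4)·(1/3) = 1/12 each.
If it is behind door 3 (prior 1/4): the host opened door 3, so this case is ruled out; weight (1/4)·0 = 0.
The weights sum to 1/4.
So P(the car behind door 1 | the host opened door 3) = (1/12) / (1/4) = 1/3.

1/3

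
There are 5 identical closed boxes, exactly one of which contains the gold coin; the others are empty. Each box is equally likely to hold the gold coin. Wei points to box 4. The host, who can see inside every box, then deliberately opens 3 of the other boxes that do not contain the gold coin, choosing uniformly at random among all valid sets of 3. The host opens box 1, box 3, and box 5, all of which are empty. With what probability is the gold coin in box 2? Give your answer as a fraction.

4/5

Consider each possible location of the gold coin in turn.
If it is in any of boxes 1, 3, and 5 (prior 1/5 each): that box was opened and seen not to hold the prize — ruled out; weight (1/5)·0 = 0 each.
If it is in box 2 (prior 1/5): the host has no choice, probability 1; weight (1/5)·1 = 1/5.
If it is in box 4 (prior 1/5): the host has 4 equally likely choices, so probability 1/4; weight (1/5)·(1/4) = 1/20.
The weights sum to 1/4.
So P(the gold coin in box 2 | the host opened box 1, box 3, and box 5) = (1/5) / (1/4) = 4/5.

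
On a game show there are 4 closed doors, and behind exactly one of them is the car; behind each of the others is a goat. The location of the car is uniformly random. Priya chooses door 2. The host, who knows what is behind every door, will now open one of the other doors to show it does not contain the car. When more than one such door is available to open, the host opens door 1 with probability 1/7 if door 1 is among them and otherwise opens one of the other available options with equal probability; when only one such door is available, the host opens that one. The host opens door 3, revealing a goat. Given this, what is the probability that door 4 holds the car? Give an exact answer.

Consider each possible location of the car in turn.
If it is behind door 1 (prior 1/4): door 1 holds the prize so is unavailable; the host chooses uniformly among the 2 others, probability 1/2; weight (1/4)·(1/2) = 1/8.
If it is behind door 2 (prior 1/4): door 1 is available but not opened; door 3 gets probability (1 − 1/7)/2 = 3/7; weight (1/4)·(3/7) = 3/28.
If it is behind door 3 (prior 1/4): the host opened door 3, so this case is ruled out; weight (1/4)·0 = 0.
If it is behind door 4 (prior 1/4): door 1 is available but not opened, probability 6/7; weight (1/4)·(6/7) = 3/14.
The weights sum to 25/56.
So P(the car behind door 4 | the host opened door 3) = (3/14) / (25/56) = 12/25.

12/25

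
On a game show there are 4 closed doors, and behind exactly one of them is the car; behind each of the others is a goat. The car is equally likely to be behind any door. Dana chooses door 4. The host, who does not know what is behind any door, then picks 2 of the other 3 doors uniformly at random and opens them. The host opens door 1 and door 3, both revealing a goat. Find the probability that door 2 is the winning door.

1/2

Apply Bayes' rule, conditioning on where the car actually is.
If it is behind either of doors 1 and 3 (prior 1/4 each): that door was opened and seen not to hold the prize — ruled out; weight (1/4)·0 = 0 each.
If it is behind either of doors 2 and 4 (prior 1/4 each): the host picks exactly this set with probability 1/3 regardless, and none is the prize; weight (1/4)·(1/3) = 1/12 each.
The weights sum to 1/6.
So P(the car behind door 2 | the host opened door 1 and door 3) = (1/12) / (1/6) = 1/2.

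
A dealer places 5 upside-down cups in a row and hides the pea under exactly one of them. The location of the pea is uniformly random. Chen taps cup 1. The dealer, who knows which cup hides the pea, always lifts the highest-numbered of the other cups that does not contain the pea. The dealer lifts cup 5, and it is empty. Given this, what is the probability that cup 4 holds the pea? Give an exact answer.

Condition on the true location of the pea.
If it is under any of cups 1, 2, 3, and 4 (prior 1/5 each): cup 5 is the highest-numbered option available, probability 1; weight (1/5)·1 = 1/5 each.
If it is under cup 5 (prior 1/5): the dealer opened cup 5, so this case is ruled out; weight (1/5)·0 = 0.
The weights sum to 4/5.
So P(the pea under cup 4 | the dealer opened cup 5) = (1/5) / (4/5) = 1/4.

1/4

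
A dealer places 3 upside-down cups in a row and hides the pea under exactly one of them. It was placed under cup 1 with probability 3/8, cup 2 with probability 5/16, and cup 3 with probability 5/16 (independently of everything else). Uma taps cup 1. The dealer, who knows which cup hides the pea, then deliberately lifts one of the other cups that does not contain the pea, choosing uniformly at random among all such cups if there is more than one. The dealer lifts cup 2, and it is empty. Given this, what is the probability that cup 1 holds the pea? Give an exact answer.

Consider each possible location of the pea in turn.
If it is under cup 1 (prior 3/8): the dealer has 2 equally likely choices, so probability 1/2; weight (3/8)·(1/2) = 3/16.
If it is under cup 2 (prior 5/16): the dealer opened cup 2, so this case is ruled out; weight (5/16)·0 = 0.
If it is under cup 3 (prior 5/16): the dealer has no choice, probability 1; weight (5/16)·1 = 5/16.
The weights sum to 1/2.
So P(the pea under cup 1 | the dealer opened cup 2) = (3/16) / (1/2) = 3/8.

3/8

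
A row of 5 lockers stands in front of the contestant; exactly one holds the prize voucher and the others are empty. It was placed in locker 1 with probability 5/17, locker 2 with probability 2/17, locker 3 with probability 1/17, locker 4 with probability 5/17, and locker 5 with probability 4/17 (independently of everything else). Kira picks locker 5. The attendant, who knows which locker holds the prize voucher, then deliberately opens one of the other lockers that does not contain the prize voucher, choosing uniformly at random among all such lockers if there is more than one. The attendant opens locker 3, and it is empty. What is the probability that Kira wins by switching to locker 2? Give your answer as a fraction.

2/15

Consider each possible location of the prize voucher in turn.
If it is in either of lockers 1 and 4 (prior 5/17 each): the attendant has 3 equally likely choices, so probability 1/3; weight (5/17)·(1/3) = 5/51 each.
If it is in locker 2 (prior 2/17): the attendant has 3 equally likely choices, so probability 1/3; weight (2/17)·(1/3) = 2/51.
If it is in locker 3 (prior 1/17): the attendant opened locker 3, so this case is ruled out; weight (1/17)·0 = 0.
If it is in locker 5 (prior 4/17): the attendant has 4 equally likely choices, so probability 1/4; weight (4/17)·(1/4) = 1/17.
The weights sum to 5/17.
So P(the prize voucher in locker 2 | the attendant opened locker 3) = (2/51) / (5/17) = 2/15.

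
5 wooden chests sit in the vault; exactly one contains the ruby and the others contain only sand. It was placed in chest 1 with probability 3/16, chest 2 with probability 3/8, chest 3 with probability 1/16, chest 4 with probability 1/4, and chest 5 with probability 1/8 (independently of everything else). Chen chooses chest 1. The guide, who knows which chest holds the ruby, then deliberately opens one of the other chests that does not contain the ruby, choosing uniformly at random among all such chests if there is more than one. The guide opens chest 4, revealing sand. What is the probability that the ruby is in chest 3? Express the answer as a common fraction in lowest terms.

4/45

Condition on the true location of the ruby.
If it is in chest 1 (prior 3/16): the guide has 4 equally likely choices, so probability 1/4; weight (3/16)·(1/4) = 3/64.
If it is in chest 2 (prior 3/8): the guide has 3 equally likely choices, so probability 1/3; weight (3/8)·(1/3) = 1/8.
If it is in chest 3 (prior 1/16): the guide has 3 equally likely choices, so probability 1/3; weight (1/16)·(1/3) = 1/48.
If it is in chest 4 (prior 1/4): the guide opened chest 4, so this case is ruled out; weight (1/4)·0 = 0.
If it is in chest 5 (prior 1/8): the guide has 3 equally likely choices, so probability 1/3; weight (1/8)·(1/3) = 1/24.
The weights sum to 15/64.
So P(the ruby in chest 3 | the guide opened chest 4) = (1/48) / (15/64) = 4/45.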